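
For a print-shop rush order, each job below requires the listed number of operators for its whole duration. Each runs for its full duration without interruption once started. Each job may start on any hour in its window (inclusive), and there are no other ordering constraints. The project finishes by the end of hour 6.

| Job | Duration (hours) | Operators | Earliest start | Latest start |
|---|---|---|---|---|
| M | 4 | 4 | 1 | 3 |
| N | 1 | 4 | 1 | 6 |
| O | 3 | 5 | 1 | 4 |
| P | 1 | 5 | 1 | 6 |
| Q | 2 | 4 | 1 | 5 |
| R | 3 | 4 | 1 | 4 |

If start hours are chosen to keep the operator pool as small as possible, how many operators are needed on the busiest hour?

Early-start (M@1, N@1, O@1, P@1, Q@1, R@1) gives peak 26: h1:26  h2:17  h3:13  h4:4  h5:0  h6:0.
Shift O→4, P→5, Q→2.
Schedule M@1, N@1, O@4, P@5, Q@2, R@1: h1:12  h2:12  h3:12  h4:9  h5:10  h6:5 — peak 12.

12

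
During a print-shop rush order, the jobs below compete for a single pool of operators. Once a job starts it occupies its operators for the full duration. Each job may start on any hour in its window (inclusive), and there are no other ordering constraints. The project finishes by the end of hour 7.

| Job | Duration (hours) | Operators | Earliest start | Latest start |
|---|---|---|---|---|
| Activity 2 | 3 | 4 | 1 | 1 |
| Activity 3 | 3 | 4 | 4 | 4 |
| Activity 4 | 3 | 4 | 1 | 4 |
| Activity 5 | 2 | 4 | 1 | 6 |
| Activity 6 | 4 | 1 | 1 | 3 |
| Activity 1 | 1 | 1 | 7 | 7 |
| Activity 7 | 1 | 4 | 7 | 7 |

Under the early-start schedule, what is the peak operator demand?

13

Early-start schedule: Activity 2@1, Activity 3@4, Activity 4@1, Activity 5@1, Activity 6@1, Activity 1@7, Activity 7@7.
Load per hour: hour 1: 13, hour 2: 13, hour 3: 9, hour 4: 5, hour 5: 4, hour 6: 4, hour 7: 5.
Peak is 13.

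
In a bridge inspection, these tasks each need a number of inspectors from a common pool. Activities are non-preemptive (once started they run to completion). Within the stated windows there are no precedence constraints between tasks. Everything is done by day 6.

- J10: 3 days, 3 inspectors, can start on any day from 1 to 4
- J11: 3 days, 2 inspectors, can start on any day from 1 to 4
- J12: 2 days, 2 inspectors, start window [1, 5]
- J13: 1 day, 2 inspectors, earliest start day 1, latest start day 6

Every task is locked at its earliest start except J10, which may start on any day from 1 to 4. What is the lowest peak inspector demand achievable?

6

J10@1: d1:9  d2:7  d3:5  d4:0  d5:0  d6:0 → peak 9
J10@2: d1:6  d2:7  d3:5  d4:3  d5:0  d6:0 → peak 7
J10@3: d1:6  d2:4  d3:5  d4:3  d5:3  d6:0 → peak 6
J10@4: d1:6  d2:4  d3:2  d4:3  d5:3  d6:3 → peak 6
Best is J10@3, peak 6.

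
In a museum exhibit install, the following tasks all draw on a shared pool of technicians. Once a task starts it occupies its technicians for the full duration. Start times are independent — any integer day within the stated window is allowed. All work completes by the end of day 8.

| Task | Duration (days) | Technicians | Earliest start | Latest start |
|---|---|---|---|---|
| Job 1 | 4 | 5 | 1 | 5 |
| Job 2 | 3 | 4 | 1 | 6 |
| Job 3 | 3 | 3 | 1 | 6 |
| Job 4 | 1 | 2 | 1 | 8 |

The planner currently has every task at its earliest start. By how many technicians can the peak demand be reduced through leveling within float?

Early-start peak: d1:14  d2:12  d3:12  d4:5  d5:0  d6:0  d7:0  d8:0 ⇒ 14.
Leveled (Job 1@1, Job 2@5, Job 3@5, Job 4@1): d1:7  d2:5  d3:5  d4:5  d5:7  d6:7  d7:7  d8:0 ⇒ 7.
Reduction 14 − 7 = 7.

7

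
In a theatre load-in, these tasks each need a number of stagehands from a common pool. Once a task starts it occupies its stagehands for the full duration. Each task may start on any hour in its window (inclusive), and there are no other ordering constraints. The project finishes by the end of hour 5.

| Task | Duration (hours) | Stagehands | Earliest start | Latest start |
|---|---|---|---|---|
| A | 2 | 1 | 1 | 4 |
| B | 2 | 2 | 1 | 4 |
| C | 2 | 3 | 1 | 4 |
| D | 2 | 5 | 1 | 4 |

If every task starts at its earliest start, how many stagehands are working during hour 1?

At early start, hour 1 has: A, B, C, D.
Demand: 1 + 2 + 3 + 5 = 11.

11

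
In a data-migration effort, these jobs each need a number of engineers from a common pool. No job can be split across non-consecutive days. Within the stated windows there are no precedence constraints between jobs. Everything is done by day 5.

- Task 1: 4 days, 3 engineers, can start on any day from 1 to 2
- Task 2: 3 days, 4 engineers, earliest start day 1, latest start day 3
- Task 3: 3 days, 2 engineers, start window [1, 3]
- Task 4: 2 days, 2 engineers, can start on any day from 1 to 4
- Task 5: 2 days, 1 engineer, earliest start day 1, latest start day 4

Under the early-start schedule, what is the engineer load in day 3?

9

At early start, day 3 has: Task 1, Task 2, Task 3.
Demand: 3 + 4 + 2 = 9.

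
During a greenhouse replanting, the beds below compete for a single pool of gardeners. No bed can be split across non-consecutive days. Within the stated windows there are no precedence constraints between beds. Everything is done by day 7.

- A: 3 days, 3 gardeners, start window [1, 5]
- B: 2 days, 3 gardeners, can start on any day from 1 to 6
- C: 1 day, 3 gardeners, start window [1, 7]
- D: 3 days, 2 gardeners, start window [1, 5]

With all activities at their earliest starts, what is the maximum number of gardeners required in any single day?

Early-start schedule: A@1, B@1, C@1, D@1.
Load per day: day 1: 11, day 2: 8, day 3: 5, day 4: 0, day 5: 0, day 6: 0, day 7: 0.
Peak is 11.

11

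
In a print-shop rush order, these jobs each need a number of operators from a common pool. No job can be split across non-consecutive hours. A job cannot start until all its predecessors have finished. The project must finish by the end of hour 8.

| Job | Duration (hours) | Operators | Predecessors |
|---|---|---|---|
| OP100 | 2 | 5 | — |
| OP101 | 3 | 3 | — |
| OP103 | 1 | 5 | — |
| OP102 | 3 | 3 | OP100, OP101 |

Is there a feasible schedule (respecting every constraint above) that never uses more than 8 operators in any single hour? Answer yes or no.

yes

Schedule OP100@1, OP101@1, OP103@3, OP102@4: h1:8  h2:8  h3:8  h4:3  h5:3  h6:3  h7:0  h8:0 — peak 8 ≤ 8.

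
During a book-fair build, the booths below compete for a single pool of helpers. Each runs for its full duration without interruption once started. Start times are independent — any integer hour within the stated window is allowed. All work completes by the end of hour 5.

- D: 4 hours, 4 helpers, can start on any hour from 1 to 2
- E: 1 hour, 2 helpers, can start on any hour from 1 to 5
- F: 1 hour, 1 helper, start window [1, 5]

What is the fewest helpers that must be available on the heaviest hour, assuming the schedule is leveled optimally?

4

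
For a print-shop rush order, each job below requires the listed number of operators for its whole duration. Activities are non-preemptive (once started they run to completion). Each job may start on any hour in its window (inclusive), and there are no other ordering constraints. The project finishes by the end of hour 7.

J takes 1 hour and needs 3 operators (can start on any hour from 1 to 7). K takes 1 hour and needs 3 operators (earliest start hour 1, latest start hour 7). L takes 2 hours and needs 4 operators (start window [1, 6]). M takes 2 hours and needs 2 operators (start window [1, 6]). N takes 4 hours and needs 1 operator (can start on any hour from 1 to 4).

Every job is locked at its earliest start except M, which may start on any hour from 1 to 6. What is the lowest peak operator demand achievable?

11

M@1: h1:13  h2:7  h3:1  h4:1  h5:0  h6:0  h7:0 → peak 13
M@2: h1:11  h2:7  h3:3  h4:1  h5:0  h6:0  h7:0 → peak 11
M@3: h1:11  h2:5  h3:3  h4:3  h5:0  h6:0  h7:0 → peak 11
M@4: h1:11  h2:5  h3:1  h4:3  h5:2  h6:0  h7:0 → peak 11
M@5: h1:11  h2:5  h3:1  h4:1  h5:2  h6:2  h7:0 → peak 11
M@6: h1:11  h2:5  h3:1  h4:1  h5:0  h6:2  h7:2 → peak 11
Best is M@2, peak 11.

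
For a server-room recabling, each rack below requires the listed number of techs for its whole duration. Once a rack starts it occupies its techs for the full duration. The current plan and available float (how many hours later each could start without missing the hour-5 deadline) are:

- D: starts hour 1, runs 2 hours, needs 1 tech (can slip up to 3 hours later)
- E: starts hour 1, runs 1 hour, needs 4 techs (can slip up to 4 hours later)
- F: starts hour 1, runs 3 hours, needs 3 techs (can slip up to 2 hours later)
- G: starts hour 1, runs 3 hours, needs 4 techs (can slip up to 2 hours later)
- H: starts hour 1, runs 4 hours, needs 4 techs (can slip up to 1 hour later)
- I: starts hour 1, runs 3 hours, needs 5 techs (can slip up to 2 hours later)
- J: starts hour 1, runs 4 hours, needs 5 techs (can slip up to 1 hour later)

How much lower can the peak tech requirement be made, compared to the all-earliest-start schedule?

5

Early-start peak: h1:26  h2:22  h3:21  h4:9  h5:0 ⇒ 26.
Leveled (D@1, E@1, F@1, G@1, H@1, I@3, J@1): h1:21  h2:17  h3:21  h4:14  h5:5 ⇒ 21.
Reduction 26 − 21 = 5.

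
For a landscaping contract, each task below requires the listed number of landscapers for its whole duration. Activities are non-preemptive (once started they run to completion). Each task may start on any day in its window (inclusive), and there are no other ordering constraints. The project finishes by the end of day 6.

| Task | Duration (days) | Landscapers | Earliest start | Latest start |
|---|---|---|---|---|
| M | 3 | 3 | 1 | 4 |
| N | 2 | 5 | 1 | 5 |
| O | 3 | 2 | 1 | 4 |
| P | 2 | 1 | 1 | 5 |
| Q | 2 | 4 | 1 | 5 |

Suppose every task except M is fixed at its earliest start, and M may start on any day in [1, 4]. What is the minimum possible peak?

M@1: d1:15  d2:15  d3:5  d4:0  d5:0  d6:0 → peak 15
M@2: d1:12  d2:15  d3:5  d4:3  d5:0  d6:0 → peak 15
M@3: d1:12  d2:12  d3:5  d4:3  d5:3  d6:0 → peak 12
M@4: d1:12  d2:12  d3:2  d4:3  d5:3  d6:3 → peak 12
Best is M@3, peak 12.

12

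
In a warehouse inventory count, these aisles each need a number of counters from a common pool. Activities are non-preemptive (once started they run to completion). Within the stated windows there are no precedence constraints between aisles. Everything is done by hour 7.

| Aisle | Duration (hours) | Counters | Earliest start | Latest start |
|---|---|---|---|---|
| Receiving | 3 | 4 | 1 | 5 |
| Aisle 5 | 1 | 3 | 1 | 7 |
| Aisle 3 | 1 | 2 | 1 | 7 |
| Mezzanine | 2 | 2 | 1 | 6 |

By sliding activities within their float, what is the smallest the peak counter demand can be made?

4

Early-start (Receiving@1, Aisle 5@1, Aisle 3@1, Mezzanine@1) gives peak 11: h1:11  h2:6  h3:4  h4:0  h5:0  h6:0  h7:0.
Shift Aisle 5→4, Aisle 3→5, Mezzanine→5.
Schedule Receiving@1, Aisle 5@4, Aisle 3@5, Mezzanine@5: h1:4  h2:4  h3:4  h4:3  h5:4  h6:2  h7:0 — peak 4.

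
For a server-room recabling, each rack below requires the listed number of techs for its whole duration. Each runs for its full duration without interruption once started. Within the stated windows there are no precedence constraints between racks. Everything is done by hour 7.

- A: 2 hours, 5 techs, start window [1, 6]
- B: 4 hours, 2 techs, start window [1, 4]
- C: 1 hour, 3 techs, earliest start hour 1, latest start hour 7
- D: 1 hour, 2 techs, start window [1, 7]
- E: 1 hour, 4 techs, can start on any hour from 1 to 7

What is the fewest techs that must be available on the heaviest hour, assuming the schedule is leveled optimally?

Early-start (A@1, B@1, C@1, D@1, E@1) gives peak 16: h1:16  h2:7  h3:2  h4:2  h5:0  h6:0  h7:0.
Shift B→3, C→3, D→4, E→7.
Schedule A@1, B@3, C@3, D@4, E@7: h1:5  h2:5  h3:5  h4:4  h5:2  h6:2  h7:4 — peak 5.

5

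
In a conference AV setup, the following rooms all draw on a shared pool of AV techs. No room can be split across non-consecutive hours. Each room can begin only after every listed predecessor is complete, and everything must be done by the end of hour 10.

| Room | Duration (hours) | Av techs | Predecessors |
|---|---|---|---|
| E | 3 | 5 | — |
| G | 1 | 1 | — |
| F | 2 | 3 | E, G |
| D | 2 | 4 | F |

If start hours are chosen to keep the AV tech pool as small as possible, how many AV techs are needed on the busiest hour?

5

Early-start (E@1, G@1, F@4, D@6) gives peak 6: h1:6  h2:5  h3:5  h4:3  h5:3  h6:4  h7:4  h8:0  h9:0  h10:0.
Shift G→4, F→5, D→7.
Schedule E@1, G@4, F@5, D@7: h1:5  h2:5  h3:5  h4:1  h5:3  h6:3  h7:4  h8:4  h9:0  h10:0 — peak 5.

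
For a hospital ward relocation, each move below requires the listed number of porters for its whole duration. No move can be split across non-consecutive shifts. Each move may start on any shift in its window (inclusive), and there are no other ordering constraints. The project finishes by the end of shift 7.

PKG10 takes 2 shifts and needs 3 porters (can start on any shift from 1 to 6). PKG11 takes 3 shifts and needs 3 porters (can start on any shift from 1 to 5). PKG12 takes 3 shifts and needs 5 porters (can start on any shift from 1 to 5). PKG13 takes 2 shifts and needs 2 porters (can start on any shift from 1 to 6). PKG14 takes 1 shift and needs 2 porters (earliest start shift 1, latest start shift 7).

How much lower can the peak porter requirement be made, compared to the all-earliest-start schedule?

9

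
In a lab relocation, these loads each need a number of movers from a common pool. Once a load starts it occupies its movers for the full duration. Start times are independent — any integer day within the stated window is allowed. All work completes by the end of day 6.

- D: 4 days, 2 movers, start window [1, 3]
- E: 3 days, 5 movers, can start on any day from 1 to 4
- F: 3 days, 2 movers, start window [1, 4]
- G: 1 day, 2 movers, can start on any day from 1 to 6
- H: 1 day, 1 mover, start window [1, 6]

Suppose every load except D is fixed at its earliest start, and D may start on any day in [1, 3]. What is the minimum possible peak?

10

D@1: d1:12  d2:9  d3:9  d4:2  d5:0  d6:0 → peak 12
D@2: d1:10  d2:9  d3:9  d4:2  d5:2  d6:0 → peak 10
D@3: d1:10  d2:7  d3:9  d4:2  d5:2  d6:2 → peak 10
Best is D@2, peak 10.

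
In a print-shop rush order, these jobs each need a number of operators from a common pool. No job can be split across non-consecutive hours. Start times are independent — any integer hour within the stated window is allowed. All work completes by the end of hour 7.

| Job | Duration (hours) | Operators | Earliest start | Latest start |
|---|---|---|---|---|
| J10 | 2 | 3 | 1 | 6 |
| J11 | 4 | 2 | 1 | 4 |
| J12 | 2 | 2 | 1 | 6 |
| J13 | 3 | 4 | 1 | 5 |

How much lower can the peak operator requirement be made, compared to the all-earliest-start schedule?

Early-start peak: h1:11  h2:11  h3:6  h4:2  h5:0  h6:0  h7:0 ⇒ 11.
Leveled (J10@1, J11@1, J12@3, J13@5): h1:5  h2:5  h3:4  h4:4  h5:4  h6:4  h7:4 ⇒ 5.
Reduction 11 − 5 = 6.

6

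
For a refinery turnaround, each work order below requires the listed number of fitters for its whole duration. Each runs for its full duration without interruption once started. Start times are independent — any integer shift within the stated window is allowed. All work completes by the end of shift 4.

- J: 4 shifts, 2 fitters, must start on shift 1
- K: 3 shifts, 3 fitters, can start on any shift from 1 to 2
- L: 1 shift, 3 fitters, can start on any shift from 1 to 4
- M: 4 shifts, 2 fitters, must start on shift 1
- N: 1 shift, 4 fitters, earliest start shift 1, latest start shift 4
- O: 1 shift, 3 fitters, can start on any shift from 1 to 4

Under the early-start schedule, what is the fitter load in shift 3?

At early start, shift 3 has: J, K, M.
Demand: 2 + 3 + 2 = 7.

7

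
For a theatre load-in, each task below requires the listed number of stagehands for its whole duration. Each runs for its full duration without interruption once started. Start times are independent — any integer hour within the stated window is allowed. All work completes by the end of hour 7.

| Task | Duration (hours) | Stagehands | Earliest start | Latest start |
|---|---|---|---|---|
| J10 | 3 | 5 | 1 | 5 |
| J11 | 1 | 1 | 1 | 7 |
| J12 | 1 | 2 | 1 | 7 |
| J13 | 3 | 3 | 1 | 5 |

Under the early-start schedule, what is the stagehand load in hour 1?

11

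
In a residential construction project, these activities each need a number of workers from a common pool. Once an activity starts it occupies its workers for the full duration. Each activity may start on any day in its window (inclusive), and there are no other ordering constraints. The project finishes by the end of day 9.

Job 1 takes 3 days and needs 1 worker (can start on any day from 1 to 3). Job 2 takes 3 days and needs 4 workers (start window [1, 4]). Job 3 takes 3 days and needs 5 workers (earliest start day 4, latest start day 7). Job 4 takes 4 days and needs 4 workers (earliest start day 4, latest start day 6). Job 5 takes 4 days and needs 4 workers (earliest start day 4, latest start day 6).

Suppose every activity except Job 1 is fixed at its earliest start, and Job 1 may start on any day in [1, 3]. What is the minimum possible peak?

13

Job 1@1: d1:5  d2:5  d3:5  d4:13  d5:13  d6:13  d7:8  d8:0  d9:0 → peak 13
Job 1@2: d1:4  d2:5  d3:5  d4:14  d5:13  d6:13  d7:8  d8:0  d9:0 → peak 14
Job 1@3: d1:4  d2:4  d3:5  d4:14  d5:14  d6:13  d7:8  d8:0  d9:0 → peak 14
Best is Job 1@1, peak 13.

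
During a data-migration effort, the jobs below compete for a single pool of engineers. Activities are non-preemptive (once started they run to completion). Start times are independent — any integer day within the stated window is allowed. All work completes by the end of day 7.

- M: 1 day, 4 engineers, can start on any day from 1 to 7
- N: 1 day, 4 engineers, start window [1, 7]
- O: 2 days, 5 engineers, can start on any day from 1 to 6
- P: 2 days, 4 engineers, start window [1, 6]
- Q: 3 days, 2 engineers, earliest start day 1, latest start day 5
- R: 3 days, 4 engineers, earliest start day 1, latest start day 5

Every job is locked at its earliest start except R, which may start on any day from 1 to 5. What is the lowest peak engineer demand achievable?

R@1: d1:23  d2:15  d3:6  d4:0  d5:0  d6:0  d7:0 → peak 23
R@2: d1:19  d2:15  d3:6  d4:4  d5:0  d6:0  d7:0 → peak 19
R@3: d1:19  d2:11  d3:6  d4:4  d5:4  d6:0  d7:0 → peak 19
R@4: d1:19  d2:11  d3:2  d4:4  d5:4  d6:4  d7:0 → peak 19
R@5: d1:19  d2:11  d3:2  d4:0  d5:4  d6:4  d7:4 → peak 19
Best is R@2, peak 19.

19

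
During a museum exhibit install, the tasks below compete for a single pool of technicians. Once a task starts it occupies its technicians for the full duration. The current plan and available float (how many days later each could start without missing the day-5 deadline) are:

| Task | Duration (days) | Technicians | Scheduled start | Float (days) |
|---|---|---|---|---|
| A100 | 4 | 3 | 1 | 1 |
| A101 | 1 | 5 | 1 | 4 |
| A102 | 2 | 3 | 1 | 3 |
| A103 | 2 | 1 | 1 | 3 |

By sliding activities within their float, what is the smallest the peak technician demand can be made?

6

Early-start (A100@1, A101@1, A102@1, A103@1) gives peak 12: d1:12  d2:7  d3:3  d4:3  d5:0.
Shift A101→5, A103→3.
Schedule A100@1, A101@5, A102@1, A103@3: d1:6  d2:6  d3:4  d4:4  d5:5 — peak 6.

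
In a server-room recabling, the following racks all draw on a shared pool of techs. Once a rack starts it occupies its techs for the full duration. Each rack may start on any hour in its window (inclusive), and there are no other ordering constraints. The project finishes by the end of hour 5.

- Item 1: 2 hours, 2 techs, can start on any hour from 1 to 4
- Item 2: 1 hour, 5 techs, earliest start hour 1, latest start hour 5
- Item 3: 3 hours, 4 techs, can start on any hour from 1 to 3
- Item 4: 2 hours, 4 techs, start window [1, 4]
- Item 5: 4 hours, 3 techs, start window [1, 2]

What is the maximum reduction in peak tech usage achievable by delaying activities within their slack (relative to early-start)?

9

Early-start peak: h1:18  h2:13  h3:7  h4:3  h5:0 ⇒ 18.
Leveled (Item 1@1, Item 2@5, Item 3@1, Item 4@4, Item 5@1): h1:9  h2:9  h3:7  h4:7  h5:9 ⇒ 9.
Reduction 18 − 9 = 9.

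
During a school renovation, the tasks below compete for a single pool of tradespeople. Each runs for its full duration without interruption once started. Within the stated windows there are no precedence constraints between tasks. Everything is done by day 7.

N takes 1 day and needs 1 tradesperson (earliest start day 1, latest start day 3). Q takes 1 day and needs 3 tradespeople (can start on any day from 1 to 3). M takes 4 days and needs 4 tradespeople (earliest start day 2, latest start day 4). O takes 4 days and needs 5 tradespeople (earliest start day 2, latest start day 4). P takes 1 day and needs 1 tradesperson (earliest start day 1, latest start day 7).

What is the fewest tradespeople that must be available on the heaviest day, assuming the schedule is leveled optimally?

Schedule N@1, Q@1, M@2, O@2, P@1: d1:5  d2:9  d3:9  d4:9  d5:9  d6:0  d7:0 — peak 9.

9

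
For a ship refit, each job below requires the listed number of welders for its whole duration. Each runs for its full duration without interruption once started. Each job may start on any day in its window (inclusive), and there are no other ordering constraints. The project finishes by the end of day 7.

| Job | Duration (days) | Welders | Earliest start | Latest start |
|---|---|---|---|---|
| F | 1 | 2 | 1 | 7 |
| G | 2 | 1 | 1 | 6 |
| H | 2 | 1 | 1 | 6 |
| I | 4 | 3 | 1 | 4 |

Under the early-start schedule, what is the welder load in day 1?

7

At early start, day 1 has: F, G, H, I.
Demand: 2 + 1 + 1 + 3 = 7.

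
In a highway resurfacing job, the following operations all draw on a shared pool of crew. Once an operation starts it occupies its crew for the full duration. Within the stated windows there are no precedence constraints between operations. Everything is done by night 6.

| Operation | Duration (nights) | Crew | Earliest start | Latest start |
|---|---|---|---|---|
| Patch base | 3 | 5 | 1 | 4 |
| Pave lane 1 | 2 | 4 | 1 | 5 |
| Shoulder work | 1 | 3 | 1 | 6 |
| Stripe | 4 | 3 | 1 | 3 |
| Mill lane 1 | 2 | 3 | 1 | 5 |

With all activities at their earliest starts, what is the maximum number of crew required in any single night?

Early-start schedule: Patch base@1, Pave lane 1@1, Shoulder work@1, Stripe@1, Mill lane 1@1.
Load per night: night 1: 18, night 2: 15, night 3: 8, night 4: 3, night 5: 0, night 6: 0.
Peak is 18.

18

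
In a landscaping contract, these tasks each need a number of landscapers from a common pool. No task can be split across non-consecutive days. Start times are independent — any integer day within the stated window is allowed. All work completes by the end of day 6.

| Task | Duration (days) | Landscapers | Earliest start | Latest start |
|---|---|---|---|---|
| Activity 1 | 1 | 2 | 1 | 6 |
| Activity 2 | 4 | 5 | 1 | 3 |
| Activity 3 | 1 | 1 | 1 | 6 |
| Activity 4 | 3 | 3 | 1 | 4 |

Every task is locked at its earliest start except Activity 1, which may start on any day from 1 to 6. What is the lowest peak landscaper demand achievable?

Activity 1@1: d1:11  d2:8  d3:8  d4:5  d5:0  d6:0 → peak 11
Activity 1@2: d1:9  d2:10  d3:8  d4:5  d5:0  d6:0 → peak 10
Activity 1@3: d1:9  d2:8  d3:10  d4:5  d5:0  d6:0 → peak 10
Activity 1@4: d1:9  d2:8  d3:8  d4:7  d5:0  d6:0 → peak 9
Activity 1@5: d1:9  d2:8  d3:8  d4:5  d5:2  d6:0 → peak 9
Activity 1@6: d1:9  d2:8  d3:8  d4:5  d5:0  d6:2 → peak 9
Best is Activity 1@4, peak 9.

9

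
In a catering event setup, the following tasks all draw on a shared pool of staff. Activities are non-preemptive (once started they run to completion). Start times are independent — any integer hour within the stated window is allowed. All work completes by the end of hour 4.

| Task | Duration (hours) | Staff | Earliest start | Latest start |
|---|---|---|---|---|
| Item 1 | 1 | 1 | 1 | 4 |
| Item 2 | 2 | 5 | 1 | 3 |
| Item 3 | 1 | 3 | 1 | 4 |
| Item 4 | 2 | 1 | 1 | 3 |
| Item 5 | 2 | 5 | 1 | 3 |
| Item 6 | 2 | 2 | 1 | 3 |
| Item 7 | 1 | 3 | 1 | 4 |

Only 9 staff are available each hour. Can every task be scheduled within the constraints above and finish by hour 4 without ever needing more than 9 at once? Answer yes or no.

Schedule Item 1@1, Item 2@1, Item 3@1, Item 4@2, Item 5@3, Item 6@2, Item 7@4: h1:9  h2:8  h3:8  h4:8 — peak 9 ≤ 9.

yes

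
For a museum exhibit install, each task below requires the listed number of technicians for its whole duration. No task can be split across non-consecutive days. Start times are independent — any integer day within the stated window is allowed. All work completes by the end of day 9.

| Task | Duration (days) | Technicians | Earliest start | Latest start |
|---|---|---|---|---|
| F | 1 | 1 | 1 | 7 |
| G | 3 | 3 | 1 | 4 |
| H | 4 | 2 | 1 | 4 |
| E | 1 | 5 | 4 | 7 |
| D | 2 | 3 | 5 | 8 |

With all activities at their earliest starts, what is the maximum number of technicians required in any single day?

Early-start schedule: F@1, G@1, H@1, E@4, D@5.
Load per day: day 1: 6, day 2: 5, day 3: 5, day 4: 7, day 5: 3, day 6: 3, day 7: 0, day 8: 0, day 9: 0.
Peak is 7.

7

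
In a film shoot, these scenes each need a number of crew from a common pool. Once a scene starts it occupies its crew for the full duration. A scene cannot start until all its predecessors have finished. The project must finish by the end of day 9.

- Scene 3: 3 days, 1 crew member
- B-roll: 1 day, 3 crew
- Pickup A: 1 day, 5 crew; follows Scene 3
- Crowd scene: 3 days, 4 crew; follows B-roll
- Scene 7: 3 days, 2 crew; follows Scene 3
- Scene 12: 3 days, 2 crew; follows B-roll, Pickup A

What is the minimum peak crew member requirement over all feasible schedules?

Early-start (Scene 3@1, B-roll@1, Pickup A@4, Crowd scene@2, Scene 7@4, Scene 12@5) gives peak 11: d1:4  d2:5  d3:5  d4:11  d5:4  d6:4  d7:2  d8:0  d9:0.
Shift Pickup A→5, Scene 7→6, Scene 12→6.
Schedule Scene 3@1, B-roll@1, Pickup A@5, Crowd scene@2, Scene 7@6, Scene 12@6: d1:4  d2:5  d3:5  d4:4  d5:5  d6:4  d7:4  d8:4  d9:0 — peak 5.

5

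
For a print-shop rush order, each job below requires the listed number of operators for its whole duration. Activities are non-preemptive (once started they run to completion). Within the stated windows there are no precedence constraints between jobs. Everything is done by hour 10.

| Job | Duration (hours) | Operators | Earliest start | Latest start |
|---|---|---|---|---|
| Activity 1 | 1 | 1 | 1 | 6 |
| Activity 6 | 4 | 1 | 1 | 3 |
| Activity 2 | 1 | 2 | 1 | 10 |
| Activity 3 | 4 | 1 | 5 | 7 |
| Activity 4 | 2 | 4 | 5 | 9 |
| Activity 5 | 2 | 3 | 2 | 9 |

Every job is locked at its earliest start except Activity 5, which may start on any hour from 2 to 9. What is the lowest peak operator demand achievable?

Activity 5@2: h1:4  h2:4  h3:4  h4:1  h5:5  h6:5  h7:1  h8:1  h9:0  h10:0 → peak 5
Activity 5@3: h1:4  h2:1  h3:4  h4:4  h5:5  h6:5  h7:1  h8:1  h9:0  h10:0 → peak 5
Activity 5@4: h1:4  h2:1  h3:1  h4:4  h5:8  h6:5  h7:1  h8:1  h9:0  h10:0 → peak 8
Activity 5@5: h1:4  h2:1  h3:1  h4:1  h5:8  h6:8  h7:1  h8:1  h9:0  h10:0 → peak 8
Activity 5@6: h1:4  h2:1  h3:1  h4:1  h5:5  h6:8  h7:4  h8:1  h9:0  h10:0 → peak 8
Activity 5@7: h1:4  h2:1  h3:1  h4:1  h5:5  h6:5  h7:4  h8:4  h9:0  h10:0 → peak 5
Activity 5@8: h1:4  h2:1  h3:1  h4:1  h5:5  h6:5  h7:1  h8:4  h9:3  h10:0 → peak 5
Activity 5@9: h1:4  h2:1  h3:1  h4:1  h5:5  h6:5  h7:1  h8:1  h9:3  h10:3 → peak 5
Best is Activity 5@2, peak 5.

5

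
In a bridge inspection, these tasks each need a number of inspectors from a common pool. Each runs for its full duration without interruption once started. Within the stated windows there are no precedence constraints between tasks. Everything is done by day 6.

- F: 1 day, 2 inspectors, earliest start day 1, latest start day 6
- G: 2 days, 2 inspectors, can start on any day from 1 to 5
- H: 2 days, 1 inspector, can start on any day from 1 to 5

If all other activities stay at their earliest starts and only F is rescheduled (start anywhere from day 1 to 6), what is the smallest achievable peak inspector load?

F@1: d1:5  d2:3  d3:0  d4:0  d5:0  d6:0 → peak 5
F@2: d1:3  d2:5  d3:0  d4:0  d5:0  d6:0 → peak 5
F@3: d1:3  d2:3  d3:2  d4:0  d5:0  d6:0 → peak 3
F@4: d1:3  d2:3  d3:0  d4:2  d5:0  d6:0 → peak 3
F@5: d1:3  d2:3  d3:0  d4:0  d5:2  d6:0 → peak 3
F@6: d1:3  d2:3  d3:0  d4:0  d5:0  d6:2 → peak 3
Best is F@3, peak 3.

3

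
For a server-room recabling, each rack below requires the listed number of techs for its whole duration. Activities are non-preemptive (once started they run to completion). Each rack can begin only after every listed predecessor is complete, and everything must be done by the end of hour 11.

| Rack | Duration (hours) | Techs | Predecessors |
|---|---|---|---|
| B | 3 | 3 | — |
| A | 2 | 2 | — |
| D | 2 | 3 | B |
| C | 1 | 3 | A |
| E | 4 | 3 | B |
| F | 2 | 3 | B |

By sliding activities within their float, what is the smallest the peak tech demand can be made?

Early-start (B@1, A@1, D@4, C@3, E@4, F@4) gives peak 9: h1:5  h2:5  h3:6  h4:9  h5:9  h6:3  h7:3  h8:0  h9:0  h10:0  h11:0.
Shift F→6.
Schedule B@1, A@1, D@4, C@3, E@4, F@6: h1:5  h2:5  h3:6  h4:6  h5:6  h6:6  h7:6  h8:0  h9:0  h10:0  h11:0 — peak 6.

6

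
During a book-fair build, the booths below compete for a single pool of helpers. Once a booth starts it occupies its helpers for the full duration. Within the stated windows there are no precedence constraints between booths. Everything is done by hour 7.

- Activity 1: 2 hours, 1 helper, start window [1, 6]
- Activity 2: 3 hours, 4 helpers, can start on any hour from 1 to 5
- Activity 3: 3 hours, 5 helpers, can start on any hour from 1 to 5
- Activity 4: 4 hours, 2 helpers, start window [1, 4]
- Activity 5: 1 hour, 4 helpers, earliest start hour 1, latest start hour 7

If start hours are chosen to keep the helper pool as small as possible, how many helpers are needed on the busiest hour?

6

Early-start (Activity 1@1, Activity 2@1, Activity 3@1, Activity 4@1, Activity 5@1) gives peak 16: h1:16  h2:12  h3:11  h4:2  h5:0  h6:0  h7:0.
Shift Activity 2→4, Activity 4→4, Activity 5→7.
Schedule Activity 1@1, Activity 2@4, Activity 3@1, Activity 4@4, Activity 5@7: h1:6  h2:6  h3:5  h4:6  h5:6  h6:6  h7:6 — peak 6.
Total helper-hours = 41 over 7 hours ⇒ peak ≥ ⌈41/7⌉ = 6, so 6 is optimal.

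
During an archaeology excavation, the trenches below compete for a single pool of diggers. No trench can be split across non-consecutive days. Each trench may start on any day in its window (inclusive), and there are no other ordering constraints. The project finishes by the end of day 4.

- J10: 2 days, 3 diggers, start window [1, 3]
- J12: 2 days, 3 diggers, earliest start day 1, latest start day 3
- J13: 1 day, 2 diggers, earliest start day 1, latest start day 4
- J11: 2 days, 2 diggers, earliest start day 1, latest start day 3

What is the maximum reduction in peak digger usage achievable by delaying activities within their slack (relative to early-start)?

Early-start peak: d1:10  d2:8  d3:0  d4:0 ⇒ 10.
Leveled (J10@1, J12@3, J13@1, J11@2): d1:5  d2:5  d3:5  d4:3 ⇒ 5.
Reduction 10 − 5 = 5.

5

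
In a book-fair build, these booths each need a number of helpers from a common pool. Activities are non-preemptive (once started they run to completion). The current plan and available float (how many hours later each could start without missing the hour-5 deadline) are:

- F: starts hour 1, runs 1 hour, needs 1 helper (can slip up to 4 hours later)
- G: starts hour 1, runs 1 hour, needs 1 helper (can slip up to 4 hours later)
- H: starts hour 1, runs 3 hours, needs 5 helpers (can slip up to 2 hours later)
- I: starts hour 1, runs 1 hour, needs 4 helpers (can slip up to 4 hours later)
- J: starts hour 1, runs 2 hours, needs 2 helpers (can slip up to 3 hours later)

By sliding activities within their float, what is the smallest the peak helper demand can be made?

Early-start (F@1, G@1, H@1, I@1, J@1) gives peak 13: h1:13  h2:7  h3:5  h4:0  h5:0.
Shift H→3, I→2.
Schedule F@1, G@1, H@3, I@2, J@1: h1:4  h2:6  h3:5  h4:5  h5:5 — peak 6.

6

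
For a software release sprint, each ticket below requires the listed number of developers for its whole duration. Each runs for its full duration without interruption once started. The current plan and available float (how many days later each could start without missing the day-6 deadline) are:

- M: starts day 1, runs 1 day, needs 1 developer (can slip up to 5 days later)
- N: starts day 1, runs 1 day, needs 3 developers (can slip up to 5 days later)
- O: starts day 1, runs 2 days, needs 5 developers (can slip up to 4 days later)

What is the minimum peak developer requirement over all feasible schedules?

5

Early-start (M@1, N@1, O@1) gives peak 9: d1:9  d2:5  d3:0  d4:0  d5:0  d6:0.
Shift O→2.
Schedule M@1, N@1, O@2: d1:4  d2:5  d3:5  d4:0  d5:0  d6:0 — peak 5.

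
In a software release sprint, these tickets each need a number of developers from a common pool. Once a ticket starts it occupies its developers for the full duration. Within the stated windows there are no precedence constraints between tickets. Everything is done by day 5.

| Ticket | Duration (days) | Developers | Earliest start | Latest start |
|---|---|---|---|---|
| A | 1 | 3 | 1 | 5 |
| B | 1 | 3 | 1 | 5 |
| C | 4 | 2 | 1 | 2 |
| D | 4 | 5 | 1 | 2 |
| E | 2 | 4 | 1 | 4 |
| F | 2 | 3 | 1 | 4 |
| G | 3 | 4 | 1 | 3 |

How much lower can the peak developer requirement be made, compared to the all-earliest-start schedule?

10

Early-start peak: d1:24  d2:18  d3:11  d4:7  d5:0 ⇒ 24.
Leveled (A@1, B@1, C@1, D@2, E@1, F@2, G@3): d1:12  d2:14  d3:14  d4:11  d5:9 ⇒ 14.
Reduction 24 − 14 = 10.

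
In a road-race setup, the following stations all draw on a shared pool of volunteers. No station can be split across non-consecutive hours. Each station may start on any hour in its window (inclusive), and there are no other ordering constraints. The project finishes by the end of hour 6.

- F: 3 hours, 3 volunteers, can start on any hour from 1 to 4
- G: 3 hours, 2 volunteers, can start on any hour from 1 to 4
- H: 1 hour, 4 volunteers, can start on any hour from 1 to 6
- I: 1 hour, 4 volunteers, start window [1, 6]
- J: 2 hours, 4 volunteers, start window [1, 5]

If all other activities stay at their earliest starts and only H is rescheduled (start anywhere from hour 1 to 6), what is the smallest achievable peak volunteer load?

H@1: h1:17  h2:9  h3:5  h4:0  h5:0  h6:0 → peak 17
H@2: h1:13  h2:13  h3:5  h4:0  h5:0  h6:0 → peak 13
H@3: h1:13  h2:9  h3:9  h4:0  h5:0  h6:0 → peak 13
H@4: h1:13  h2:9  h3:5  h4:4  h5:0  h6:0 → peak 13
H@5: h1:13  h2:9  h3:5  h4:0  h5:4  h6:0 → peak 13
H@6: h1:13  h2:9  h3:5  h4:0  h5:0  h6:4 → peak 13
Best is H@2, peak 13.

13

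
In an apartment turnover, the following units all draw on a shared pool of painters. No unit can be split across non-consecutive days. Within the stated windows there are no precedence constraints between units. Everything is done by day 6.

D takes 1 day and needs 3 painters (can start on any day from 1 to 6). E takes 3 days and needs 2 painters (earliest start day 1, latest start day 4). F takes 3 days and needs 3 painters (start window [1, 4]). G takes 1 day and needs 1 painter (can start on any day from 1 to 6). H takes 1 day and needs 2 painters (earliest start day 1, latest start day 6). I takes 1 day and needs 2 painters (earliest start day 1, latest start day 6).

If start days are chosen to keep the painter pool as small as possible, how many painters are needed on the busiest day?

5

Early-start (D@1, E@1, F@1, G@1, H@1, I@1) gives peak 13: d1:13  d2:5  d3:5  d4:0  d5:0  d6:0.
Shift F→2, G→4, H→5, I→5.
Schedule D@1, E@1, F@2, G@4, H@5, I@5: d1:5  d2:5  d3:5  d4:4  d5:4  d6:0 — peak 5.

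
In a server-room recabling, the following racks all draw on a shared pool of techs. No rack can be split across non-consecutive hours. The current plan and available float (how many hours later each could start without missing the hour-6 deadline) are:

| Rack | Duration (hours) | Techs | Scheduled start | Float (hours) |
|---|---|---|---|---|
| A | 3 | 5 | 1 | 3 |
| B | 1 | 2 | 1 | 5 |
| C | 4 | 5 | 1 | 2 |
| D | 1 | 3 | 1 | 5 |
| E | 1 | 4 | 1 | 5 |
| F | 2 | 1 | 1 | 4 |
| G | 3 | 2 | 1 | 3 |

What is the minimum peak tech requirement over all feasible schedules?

Early-start (A@1, B@1, C@1, D@1, E@1, F@1, G@1) gives peak 22: h1:22  h2:13  h3:12  h4:5  h5:0  h6:0.
Shift C→2, E→6, F→4, G→4.
Schedule A@1, B@1, C@2, D@1, E@6, F@4, G@4: h1:10  h2:10  h3:10  h4:8  h5:8  h6:6 — peak 10.

10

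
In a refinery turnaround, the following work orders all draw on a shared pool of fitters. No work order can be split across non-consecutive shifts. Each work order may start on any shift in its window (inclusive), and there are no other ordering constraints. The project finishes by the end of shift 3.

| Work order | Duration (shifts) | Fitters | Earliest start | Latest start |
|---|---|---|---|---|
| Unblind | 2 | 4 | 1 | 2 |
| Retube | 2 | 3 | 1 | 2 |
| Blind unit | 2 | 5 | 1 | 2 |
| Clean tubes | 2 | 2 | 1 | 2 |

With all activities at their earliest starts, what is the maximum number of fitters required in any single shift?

14

Early-start schedule: Unblind@1, Retube@1, Blind unit@1, Clean tubes@1.
Load per shift: shift 1: 14, shift 2: 14, shift 3: 0.
Peak is 14.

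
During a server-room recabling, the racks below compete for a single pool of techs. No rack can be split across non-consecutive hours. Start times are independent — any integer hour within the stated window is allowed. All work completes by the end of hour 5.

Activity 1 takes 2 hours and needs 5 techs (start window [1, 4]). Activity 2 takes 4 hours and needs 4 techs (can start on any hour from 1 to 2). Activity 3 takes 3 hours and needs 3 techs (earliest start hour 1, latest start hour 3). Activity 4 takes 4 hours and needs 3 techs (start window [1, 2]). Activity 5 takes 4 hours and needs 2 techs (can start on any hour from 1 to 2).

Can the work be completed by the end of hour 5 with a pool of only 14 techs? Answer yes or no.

yes

Schedule Activity 1@1, Activity 2@1, Activity 3@3, Activity 4@1, Activity 5@1: h1:14  h2:14  h3:12  h4:12  h5:3 — peak 14 ≤ 14.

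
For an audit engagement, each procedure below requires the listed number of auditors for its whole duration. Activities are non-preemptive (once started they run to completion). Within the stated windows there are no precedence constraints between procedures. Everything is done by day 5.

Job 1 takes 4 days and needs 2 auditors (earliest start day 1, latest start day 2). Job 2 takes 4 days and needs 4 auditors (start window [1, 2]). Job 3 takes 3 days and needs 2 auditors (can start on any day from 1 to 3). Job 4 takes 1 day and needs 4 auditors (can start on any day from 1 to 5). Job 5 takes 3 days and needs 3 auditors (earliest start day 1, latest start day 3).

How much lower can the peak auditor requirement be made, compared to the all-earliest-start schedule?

Early-start peak: d1:15  d2:11  d3:11  d4:6  d5:0 ⇒ 15.
Leveled (Job 1@1, Job 2@1, Job 3@1, Job 4@4, Job 5@1): d1:11  d2:11  d3:11  d4:10  d5:0 ⇒ 11.
Reduction 15 − 11 = 4.

4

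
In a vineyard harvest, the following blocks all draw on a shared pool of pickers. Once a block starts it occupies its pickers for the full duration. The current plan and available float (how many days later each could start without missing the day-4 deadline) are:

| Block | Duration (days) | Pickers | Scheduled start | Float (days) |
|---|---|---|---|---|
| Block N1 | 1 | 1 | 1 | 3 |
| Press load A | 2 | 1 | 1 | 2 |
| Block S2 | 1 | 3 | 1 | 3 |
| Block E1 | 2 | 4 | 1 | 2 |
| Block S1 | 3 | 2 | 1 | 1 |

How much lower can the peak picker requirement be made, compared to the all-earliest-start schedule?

5

Early-start peak: d1:11  d2:7  d3:2  d4:0 ⇒ 11.
Leveled (Block N1@1, Press load A@1, Block S2@1, Block E1@3, Block S1@2): d1:5  d2:3  d3:6  d4:6 ⇒ 6.
Reduction 11 − 6 = 5.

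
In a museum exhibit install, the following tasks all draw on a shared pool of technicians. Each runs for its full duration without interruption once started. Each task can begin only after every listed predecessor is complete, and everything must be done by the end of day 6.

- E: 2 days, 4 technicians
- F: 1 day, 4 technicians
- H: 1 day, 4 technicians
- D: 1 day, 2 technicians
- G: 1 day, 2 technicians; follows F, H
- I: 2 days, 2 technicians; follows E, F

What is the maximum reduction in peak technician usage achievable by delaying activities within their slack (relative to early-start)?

10

Early-start peak: d1:14  d2:6  d3:2  d4:2  d5:0  d6:0 ⇒ 14.
Leveled (E@1, F@3, H@4, D@5, G@6, I@5): d1:4  d2:4  d3:4  d4:4  d5:4  d6:4 ⇒ 4.
Reduction 14 − 4 = 10.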